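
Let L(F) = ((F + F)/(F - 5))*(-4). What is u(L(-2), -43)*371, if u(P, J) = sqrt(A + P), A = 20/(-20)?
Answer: 53*I*sqrt(161) ≈ 672.49*I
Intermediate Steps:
L(F) = -8*F/(-5 + F) (L(F) = ((2*F)/(-5 + F))*(-4) = (2*F/(-5 + F))*(-4) = -8*F/(-5 + F))
A = -1 (A = 20*(-1/20) = -1)
u(P, J) = sqrt(-1 + P)
u(L(-2), -43)*371 = sqrt(-1 - 8*(-2)/(-5 - 2))*371 = sqrt(-1 - 8*(-2)/(-7))*371 = sqrt(-1 - 8*(-2)*(-1/7))*371 = sqrt(-1 - 16/7)*371 = sqrt(-23/7)*371 = (I*sqrt(161)/7)*371 = 53*I*sqrt(161)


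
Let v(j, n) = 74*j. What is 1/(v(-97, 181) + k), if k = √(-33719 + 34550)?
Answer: -7178/51522853 - √831/51522853 ≈ -0.00013988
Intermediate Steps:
k = √831 ≈ 28.827
1/(v(-97, 181) + k) = 1/(74*(-97) + √831) = 1/(-7178 + √831)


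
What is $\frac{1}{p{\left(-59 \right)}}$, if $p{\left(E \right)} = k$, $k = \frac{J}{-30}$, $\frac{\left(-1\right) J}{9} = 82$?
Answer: $\frac{5}{123} \approx 0.04065$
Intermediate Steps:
$J = -738$ ($J = \left(-9\right) 82 = -738$)
$k = \frac{123}{5}$ ($k = - \frac{738}{-30} = \left(-738\right) \left(- \frac{1}{30}\right) = \frac{123}{5} \approx 24.6$)
$p{\left(E \right)} = \frac{123}{5}$
$\frac{1}{p{\left(-59 \right)}} = \frac{1}{\frac{123}{5}} = \frac{5}{123}$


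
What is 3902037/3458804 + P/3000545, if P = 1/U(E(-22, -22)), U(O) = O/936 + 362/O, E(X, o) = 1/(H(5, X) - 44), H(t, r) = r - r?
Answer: 7680355107201289440309/6807942355928697319540 ≈ 1.1281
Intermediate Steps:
H(t, r) = 0
E(X, o) = -1/44 (E(X, o) = 1/(0 - 44) = 1/(-44) = -1/44)
U(O) = 362/O + O/936 (U(O) = O*(1/936) + 362/O = O/936 + 362/O = 362/O + O/936)
P = -41184/655978753 (P = 1/(362/(-1/44) + (1/936)*(-1/44)) = 1/(362*(-44) - 1/41184) = 1/(-15928 - 1/41184) = 1/(-655978753/41184) = -41184/655978753 ≈ -6.2783e-5)
3902037/3458804 + P/3000545 = 3902037/3458804 - 41184/655978753/3000545 = 3902037*(1/3458804) - 41184/655978753*1/3000545 = 3902037/3458804 - 41184/1968293767420385 = 7680355107201289440309/6807942355928697319540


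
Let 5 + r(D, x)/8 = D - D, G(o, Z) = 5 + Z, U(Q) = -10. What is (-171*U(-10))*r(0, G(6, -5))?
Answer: -68400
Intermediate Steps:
r(D, x) = -40 (r(D, x) = -40 + 8*(D - D) = -40 + 8*0 = -40 + 0 = -40)
(-171*U(-10))*r(0, G(6, -5)) = -171*(-10)*(-40) = 1710*(-40) = -68400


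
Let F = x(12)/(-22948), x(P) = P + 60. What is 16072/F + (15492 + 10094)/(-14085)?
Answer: -24050162722/4695 ≈ -5.1225e+6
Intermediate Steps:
x(P) = 60 + P
F = -18/5737 (F = (60 + 12)/(-22948) = 72*(-1/22948) = -18/5737 ≈ -0.0031375)
16072/F + (15492 + 10094)/(-14085) = 16072/(-18/5737) + (15492 + 10094)/(-14085) = 16072*(-5737/18) + 25586*(-1/14085) = -46102532/9 - 25586/14085 = -24050162722/4695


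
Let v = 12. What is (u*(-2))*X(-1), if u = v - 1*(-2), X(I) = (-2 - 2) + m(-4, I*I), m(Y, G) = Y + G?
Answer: 196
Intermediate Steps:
m(Y, G) = G + Y
X(I) = -8 + I**2 (X(I) = (-2 - 2) + (I*I - 4) = -4 + (I**2 - 4) = -4 + (-4 + I**2) = -8 + I**2)
u = 14 (u = 12 - 1*(-2) = 12 + 2 = 14)
(u*(-2))*X(-1) = (14*(-2))*(-8 + (-1)**2) = -28*(-8 + 1) = -28*(-7) = 196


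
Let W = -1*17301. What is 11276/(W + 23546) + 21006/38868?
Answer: 94909673/40455110 ≈ 2.3461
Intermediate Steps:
W = -17301
11276/(W + 23546) + 21006/38868 = 11276/(-17301 + 23546) + 21006/38868 = 11276/6245 + 21006*(1/38868) = 11276*(1/6245) + 3501/6478 = 11276/6245 + 3501/6478 = 94909673/40455110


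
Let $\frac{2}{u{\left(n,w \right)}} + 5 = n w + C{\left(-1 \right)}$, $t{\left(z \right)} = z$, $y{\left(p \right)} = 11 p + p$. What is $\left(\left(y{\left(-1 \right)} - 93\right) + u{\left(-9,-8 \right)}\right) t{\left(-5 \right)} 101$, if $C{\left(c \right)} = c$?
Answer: $\frac{1749320}{33} \approx 53010.0$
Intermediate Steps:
$y{\left(p \right)} = 12 p$
$u{\left(n,w \right)} = \frac{2}{-6 + n w}$ ($u{\left(n,w \right)} = \frac{2}{-5 + \left(n w - 1\right)} = \frac{2}{-5 + \left(-1 + n w\right)} = \frac{2}{-6 + n w}$)
$\left(\left(y{\left(-1 \right)} - 93\right) + u{\left(-9,-8 \right)}\right) t{\left(-5 \right)} 101 = \left(\left(12 \left(-1\right) - 93\right) + \frac{2}{-6 - -72}\right) \left(\left(-5\right) 101\right) = \left(\left(-12 - 93\right) + \frac{2}{-6 + 72}\right) \left(-505\right) = \left(-105 + \frac{2}{66}\right) \left(-505\right) = \left(-105 + 2 \cdot \frac{1}{66}\right) \left(-505\right) = \left(-105 + \frac{1}{33}\right) \left(-505\right) = \left(- \frac{3464}{33}\right) \left(-505\right) = \frac{1749320}{33}$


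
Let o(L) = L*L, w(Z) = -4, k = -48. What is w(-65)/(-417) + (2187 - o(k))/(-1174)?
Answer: 53485/489558 ≈ 0.10925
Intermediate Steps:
o(L) = L²
w(-65)/(-417) + (2187 - o(k))/(-1174) = -4/(-417) + (2187 - 1*(-48)²)/(-1174) = -4*(-1/417) + (2187 - 1*2304)*(-1/1174) = 4/417 + (2187 - 2304)*(-1/1174) = 4/417 - 117*(-1/1174) = 4/417 + 117/1174 = 53485/489558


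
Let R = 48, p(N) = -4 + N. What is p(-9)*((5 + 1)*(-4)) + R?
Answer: 360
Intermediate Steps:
p(-9)*((5 + 1)*(-4)) + R = (-4 - 9)*((5 + 1)*(-4)) + 48 = -78*(-4) + 48 = -13*(-24) + 48 = 312 + 48 = 360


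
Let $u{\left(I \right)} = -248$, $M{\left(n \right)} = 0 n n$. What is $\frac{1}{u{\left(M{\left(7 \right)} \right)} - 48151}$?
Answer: $- \frac{1}{48399} \approx -2.0662 \cdot 10^{-5}$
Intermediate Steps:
$M{\left(n \right)} = 0$ ($M{\left(n \right)} = 0 n = 0$)
$\frac{1}{u{\left(M{\left(7 \right)} \right)} - 48151} = \frac{1}{-248 - 48151} = \frac{1}{-48399} = - \frac{1}{48399}$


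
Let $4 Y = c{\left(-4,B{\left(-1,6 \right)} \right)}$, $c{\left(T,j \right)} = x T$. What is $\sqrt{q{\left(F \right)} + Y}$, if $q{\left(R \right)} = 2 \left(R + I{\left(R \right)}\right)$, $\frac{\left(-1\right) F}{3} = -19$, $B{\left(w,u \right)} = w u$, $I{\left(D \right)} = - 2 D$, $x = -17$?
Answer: $i \sqrt{97} \approx 9.8489 i$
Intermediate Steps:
$B{\left(w,u \right)} = u w$
$F = 57$ ($F = \left(-3\right) \left(-19\right) = 57$)
$q{\left(R \right)} = - 2 R$ ($q{\left(R \right)} = 2 \left(R - 2 R\right) = 2 \left(- R\right) = - 2 R$)
$c{\left(T,j \right)} = - 17 T$
$Y = 17$ ($Y = \frac{\left(-17\right) \left(-4\right)}{4} = \frac{1}{4} \cdot 68 = 17$)
$\sqrt{q{\left(F \right)} + Y} = \sqrt{\left(-2\right) 57 + 17} = \sqrt{-114 + 17} = \sqrt{-97} = i \sqrt{97}$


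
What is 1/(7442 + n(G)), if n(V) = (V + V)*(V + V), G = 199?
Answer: 1/165846 ≈ 6.0297e-6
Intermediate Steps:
n(V) = 4*V² (n(V) = (2*V)*(2*V) = 4*V²)
1/(7442 + n(G)) = 1/(7442 + 4*199²) = 1/(7442 + 4*39601) = 1/(7442 + 158404) = 1/165846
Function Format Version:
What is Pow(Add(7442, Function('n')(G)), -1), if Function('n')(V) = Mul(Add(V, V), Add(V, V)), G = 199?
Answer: Rational(1, 165846) ≈ 6.0297e-6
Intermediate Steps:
Function('n')(V) = Mul(4, Pow(V, 2)) (Function('n')(V) = Mul(Mul(2, V), Mul(2, V)) = Mul(4, Pow(V, 2)))
Pow(Add(7442, Function('n')(G)), -1) = Pow(Add(7442, Mul(4, Pow(199, 2))), -1) = Pow(Add(7442, Mul(4, 39601)), -1) = Pow(Add(7442, 158404), -1) = Pow(165846, -1) = Rational(1, 165846)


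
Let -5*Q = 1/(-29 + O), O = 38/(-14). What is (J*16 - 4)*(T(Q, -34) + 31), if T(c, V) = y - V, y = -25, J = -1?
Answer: -800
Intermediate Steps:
O = -19/7 (O = 38*(-1/14) = -19/7 ≈ -2.7143)
Q = 7/1110 (Q = -1/(5*(-29 - 19/7)) = -1/(5*(-222/7)) = -⅕*(-7/222) = 7/1110 ≈ 0.0063063)
T(c, V) = -25 - V
(J*16 - 4)*(T(Q, -34) + 31) = (-1*16 - 4)*((-25 - 1*(-34)) + 31) = (-16 - 4)*((-25 + 34) + 31) = -20*(9 + 31) = -20*40 = -800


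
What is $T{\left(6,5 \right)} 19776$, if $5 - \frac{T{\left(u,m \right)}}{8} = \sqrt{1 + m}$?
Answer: $791040 - 158208 \sqrt{6} \approx 4.0351 \cdot 10^{5}$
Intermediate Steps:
$T{\left(u,m \right)} = 40 - 8 \sqrt{1 + m}$
$T{\left(6,5 \right)} 19776 = \left(40 - 8 \sqrt{1 + 5}\right) 19776 = \left(40 - 8 \sqrt{6}\right) 19776 = 791040 - 158208 \sqrt{6}$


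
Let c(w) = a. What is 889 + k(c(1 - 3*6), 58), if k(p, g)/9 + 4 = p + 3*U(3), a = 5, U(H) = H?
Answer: 979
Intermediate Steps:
c(w) = 5
k(p, g) = 45 + 9*p (k(p, g) = -36 + 9*(p + 3*3) = -36 + 9*(p + 9) = -36 + 9*(9 + p) = -36 + (81 + 9*p) = 45 + 9*p)
889 + k(c(1 - 3*6), 58) = 889 + (45 + 9*5) = 889 + (45 + 45) = 889 + 90 = 979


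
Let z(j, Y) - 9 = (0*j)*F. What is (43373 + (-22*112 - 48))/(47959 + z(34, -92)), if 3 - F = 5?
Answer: 40861/47968 ≈ 0.85184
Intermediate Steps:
F = -2 (F = 3 - 1*5 = 3 - 5 = -2)
z(j, Y) = 9 (z(j, Y) = 9 + (0*j)*(-2) = 9 + 0*(-2) = 9 + 0 = 9)
(43373 + (-22*112 - 48))/(47959 + z(34, -92)) = (43373 + (-22*112 - 48))/(47959 + 9) = (43373 + (-2464 - 48))/47968 = (43373 - 2512)*(1/47968) = 40861*(1/47968) = 40861/47968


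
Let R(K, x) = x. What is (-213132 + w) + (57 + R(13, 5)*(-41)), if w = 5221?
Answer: -208059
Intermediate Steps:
(-213132 + w) + (57 + R(13, 5)*(-41)) = (-213132 + 5221) + (57 + 5*(-41)) = -207911 + (57 - 205) = -207911 - 148 = -208059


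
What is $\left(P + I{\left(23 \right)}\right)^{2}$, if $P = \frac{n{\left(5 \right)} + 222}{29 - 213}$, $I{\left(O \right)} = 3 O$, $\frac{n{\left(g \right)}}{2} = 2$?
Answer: $\frac{38875225}{8464} \approx 4593.0$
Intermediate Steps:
$n{\left(g \right)} = 4$ ($n{\left(g \right)} = 2 \cdot 2 = 4$)
$P = - \frac{113}{92}$ ($P = \frac{4 + 222}{29 - 213} = \frac{226}{-184} = 226 \left(- \frac{1}{184}\right) = - \frac{113}{92} \approx -1.2283$)
$\left(P + I{\left(23 \right)}\right)^{2} = \left(- \frac{113}{92} + 3 \cdot 23\right)^{2} = \left(- \frac{113}{92} + 69\right)^{2} = \left(\frac{6235}{92}\right)^{2} = \frac{38875225}{8464}$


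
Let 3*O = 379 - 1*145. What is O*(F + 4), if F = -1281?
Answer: -99606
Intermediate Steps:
O = 78 (O = (379 - 1*145)/3 = (379 - 145)/3 = (1/3)*234 = 78)
O*(F + 4) = 78*(-1281 + 4) = 78*(-1277) = -99606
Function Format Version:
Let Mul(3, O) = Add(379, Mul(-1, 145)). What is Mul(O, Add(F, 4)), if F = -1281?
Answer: -99606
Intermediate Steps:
O = 78 (O = Mul(Rational(1, 3), Add(379, Mul(-1, 145))) = Mul(Rational(1, 3), Add(379, -145)) = Mul(Rational(1, 3), 234) = 78)
Mul(O, Add(F, 4)) = Mul(78, Add(-1281, 4)) = Mul(78, -1277) = -99606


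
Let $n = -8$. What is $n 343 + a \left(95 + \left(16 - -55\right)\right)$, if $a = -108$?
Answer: $-20672$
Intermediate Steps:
$n 343 + a \left(95 + \left(16 - -55\right)\right) = \left(-8\right) 343 - 108 \left(95 + \left(16 - -55\right)\right) = -2744 - 108 \left(95 + \left(16 + 55\right)\right) = -2744 - 108 \left(95 + 71\right) = -2744 - 17928 = -20672$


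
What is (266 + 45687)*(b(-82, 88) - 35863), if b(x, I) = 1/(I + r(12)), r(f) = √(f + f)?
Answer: -1590331498152/965 - 45953*√6/3860 ≈ -1.6480e+9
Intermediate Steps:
r(f) = √2*√f (r(f) = √(2*f) = √2*√f)
b(x, I) = 1/(I + 2*√6) (b(x, I) = 1/(I + √2*√12) = 1/(I + √2*(2*√3)) = 1/(I + 2*√6))
(266 + 45687)*(b(-82, 88) - 35863) = (266 + 45687)*(1/(88 + 2*√6) - 35863) = 45953*(-35863 + 1/(88 + 2*√6)) = -1648012439 + 45953/(88 + 2*√6)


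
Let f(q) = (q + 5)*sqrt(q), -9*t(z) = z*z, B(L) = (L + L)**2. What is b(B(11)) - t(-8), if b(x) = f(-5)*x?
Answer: 64/9 ≈ 7.1111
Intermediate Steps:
B(L) = 4*L**2 (B(L) = (2*L)**2 = 4*L**2)
t(z) = -z**2/9 (t(z) = -z*z/9 = -z**2/9)
f(q) = sqrt(q)*(5 + q) (f(q) = (5 + q)*sqrt(q) = sqrt(q)*(5 + q))
b(x) = 0 (b(x) = (sqrt(-5)*(5 - 5))*x = ((I*sqrt(5))*0)*x = 0*x = 0)
b(B(11)) - t(-8) = 0 - (-1)*(-8)**2/9 = 0 - (-1)*64/9 = 0 - 1*(-64/9) = 0 + 64/9 = 64/9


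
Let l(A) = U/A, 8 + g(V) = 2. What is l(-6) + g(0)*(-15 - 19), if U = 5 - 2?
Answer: 407/2 ≈ 203.50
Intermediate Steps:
g(V) = -6 (g(V) = -8 + 2 = -6)
U = 3
l(A) = 3/A
l(-6) + g(0)*(-15 - 19) = 3/(-6) - 6*(-15 - 19) = 3*(-1/6) - 6*(-34) = -1/2 + 204 = 407/2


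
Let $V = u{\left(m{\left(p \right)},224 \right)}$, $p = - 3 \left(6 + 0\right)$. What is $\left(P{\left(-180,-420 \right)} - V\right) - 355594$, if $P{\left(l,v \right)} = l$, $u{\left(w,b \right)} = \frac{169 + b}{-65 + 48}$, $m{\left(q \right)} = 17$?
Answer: $- \frac{6047765}{17} \approx -3.5575 \cdot 10^{5}$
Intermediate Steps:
$p = -18$ ($p = \left(-3\right) 6 = -18$)
$u{\left(w,b \right)} = - \frac{169}{17} - \frac{b}{17}$ ($u{\left(w,b \right)} = \frac{169 + b}{-17} = \left(169 + b\right) \left(- \frac{1}{17}\right) = - \frac{169}{17} - \frac{b}{17}$)
$V = - \frac{393}{17}$ ($V = - \frac{169}{17} - \frac{224}{17} = - \frac{393}{17} \approx -23.118$)
$\left(P{\left(-180,-420 \right)} - V\right) - 355594 = \left(-180 - - \frac{393}{17}\right) - 355594 = \left(-180 + \frac{393}{17}\right) - 355594 = - \frac{2667}{17} - 355594 = - \frac{6047765}{17}$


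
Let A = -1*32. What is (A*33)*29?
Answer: -30624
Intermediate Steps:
A = -32
(A*33)*29 = -32*33*29 = -1056*29 = -30624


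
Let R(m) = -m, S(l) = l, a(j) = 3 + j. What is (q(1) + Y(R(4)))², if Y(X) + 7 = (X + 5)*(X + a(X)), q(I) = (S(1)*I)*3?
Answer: 81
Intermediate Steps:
q(I) = 3*I (q(I) = (1*I)*3 = I*3 = 3*I)
Y(X) = -7 + (3 + 2*X)*(5 + X) (Y(X) = -7 + (X + 5)*(X + (3 + X)) = -7 + (5 + X)*(3 + 2*X) = -7 + (3 + 2*X)*(5 + X))
(q(1) + Y(R(4)))² = (3*1 + (8 + 2*(-1*4)² + 13*(-1*4)))² = (3 + (8 + 2*(-4)² + 13*(-4)))² = (3 + (8 + 2*16 - 52))² = (3 + (8 + 32 - 52))² = (3 - 12)² = (-9)² = 81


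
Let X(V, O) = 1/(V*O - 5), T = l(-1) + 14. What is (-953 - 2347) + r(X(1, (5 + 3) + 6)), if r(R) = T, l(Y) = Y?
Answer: -3287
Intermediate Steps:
T = 13 (T = -1 + 14 = 13)
X(V, O) = 1/(-5 + O*V) (X(V, O) = 1/(O*V - 5) = 1/(-5 + O*V))
r(R) = 13
(-953 - 2347) + r(X(1, (5 + 3) + 6)) = (-953 - 2347) + 13 = -3300 + 13 = -3287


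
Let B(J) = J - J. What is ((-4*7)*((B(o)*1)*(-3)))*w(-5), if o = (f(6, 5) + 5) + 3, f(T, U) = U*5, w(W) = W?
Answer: 0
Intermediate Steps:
f(T, U) = 5*U
o = 33 (o = (5*5 + 5) + 3 = (25 + 5) + 3 = 30 + 3 = 33)
B(J) = 0
((-4*7)*((B(o)*1)*(-3)))*w(-5) = ((-4*7)*((0*1)*(-3)))*(-5) = -0*(-3)*(-5) = -28*0*(-5) = 0*(-5) = 0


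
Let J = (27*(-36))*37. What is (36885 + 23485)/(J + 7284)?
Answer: -6037/2868 ≈ -2.1049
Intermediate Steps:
J = -35964 (J = -972*37 = -35964)
(36885 + 23485)/(J + 7284) = (36885 + 23485)/(-35964 + 7284) = 60370/(-28680) = 60370*(-1/28680) = -6037/2868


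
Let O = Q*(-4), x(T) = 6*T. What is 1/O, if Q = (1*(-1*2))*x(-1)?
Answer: -1/48 ≈ -0.020833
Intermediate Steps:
Q = 12 (Q = (1*(-1*2))*(6*(-1)) = (1*(-2))*(-6) = -2*(-6) = 12)
O = -48 (O = 12*(-4) = -48)
1/O = 1/(-48) = -1/48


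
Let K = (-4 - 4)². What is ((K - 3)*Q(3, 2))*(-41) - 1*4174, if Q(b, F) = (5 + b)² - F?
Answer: -159236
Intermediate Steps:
K = 64 (K = (-8)² = 64)
((K - 3)*Q(3, 2))*(-41) - 1*4174 = ((64 - 3)*((5 + 3)² - 1*2))*(-41) - 1*4174 = (61*(8² - 2))*(-41) - 4174 = (61*(64 - 2))*(-41) - 4174 = (61*62)*(-41) - 4174 = 3782*(-41) - 4174 = -155062 - 4174 = -159236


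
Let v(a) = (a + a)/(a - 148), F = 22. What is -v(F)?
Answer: 22/63 ≈ 0.34921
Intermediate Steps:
v(a) = 2*a/(-148 + a) (v(a) = (2*a)/(-148 + a) = 2*a/(-148 + a))
-v(F) = -2*22/(-148 + 22) = -2*22/(-126) = -2*22*(-1)/126 = -1*(-22/63) = 22/63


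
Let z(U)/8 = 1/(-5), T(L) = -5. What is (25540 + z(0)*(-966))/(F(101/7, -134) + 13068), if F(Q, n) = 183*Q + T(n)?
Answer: 236999/137405 ≈ 1.7248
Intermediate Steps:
z(U) = -8/5 (z(U) = 8/(-5) = 8*(-⅕) = -8/5)
F(Q, n) = -5 + 183*Q (F(Q, n) = 183*Q - 5 = -5 + 183*Q)
(25540 + z(0)*(-966))/(F(101/7, -134) + 13068) = (25540 - 8/5*(-966))/((-5 + 183*(101/7)) + 13068) = (25540 + 7728/5)/((-5 + 183*(101*(⅐))) + 13068) = 135428/(5*((-5 + 183*(101/7)) + 13068)) = 135428/(5*((-5 + 18483/7) + 13068)) = 135428/(5*(18448/7 + 13068)) = 135428/(5*(109924/7)) = (135428/5)*(7/109924) = 236999/137405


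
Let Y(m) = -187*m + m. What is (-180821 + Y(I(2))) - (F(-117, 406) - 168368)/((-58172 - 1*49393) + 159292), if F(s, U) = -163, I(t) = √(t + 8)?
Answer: -9353159336/51727 - 186*√10 ≈ -1.8141e+5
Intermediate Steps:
I(t) = √(8 + t)
Y(m) = -186*m
(-180821 + Y(I(2))) - (F(-117, 406) - 168368)/((-58172 - 1*49393) + 159292) = (-180821 - 186*√(8 + 2)) - (-163 - 168368)/((-58172 - 1*49393) + 159292) = (-180821 - 186*√10) - (-168531)/((-58172 - 49393) + 159292) = (-180821 - 186*√10) - (-168531)/(-107565 + 159292) = (-180821 - 186*√10) - (-168531)/51727 = (-180821 - 186*√10) - 1*(-168531/51727) = (-180821 - 186*√10) + 168531/51727 = -9353159336/51727 - 186*√10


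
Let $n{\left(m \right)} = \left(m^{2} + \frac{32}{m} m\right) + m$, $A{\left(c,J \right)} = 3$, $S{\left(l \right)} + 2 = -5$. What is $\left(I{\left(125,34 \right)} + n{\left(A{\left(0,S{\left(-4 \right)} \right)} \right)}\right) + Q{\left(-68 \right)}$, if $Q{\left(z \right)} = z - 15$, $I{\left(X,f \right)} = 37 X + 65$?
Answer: $4651$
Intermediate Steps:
$I{\left(X,f \right)} = 65 + 37 X$
$S{\left(l \right)} = -7$ ($S{\left(l \right)} = -2 - 5 = -7$)
$Q{\left(z \right)} = -15 + z$
$n{\left(m \right)} = 32 + m + m^{2}$ ($n{\left(m \right)} = \left(m^{2} + 32\right) + m = \left(32 + m^{2}\right) + m = 32 + m + m^{2}$)
$\left(I{\left(125,34 \right)} + n{\left(A{\left(0,S{\left(-4 \right)} \right)} \right)}\right) + Q{\left(-68 \right)} = \left(\left(65 + 37 \cdot 125\right) + \left(32 + 3 + 3^{2}\right)\right) - 83 = \left(\left(65 + 4625\right) + \left(32 + 3 + 9\right)\right) - 83 = \left(4690 + 44\right) - 83 = 4734 - 83 = 4651$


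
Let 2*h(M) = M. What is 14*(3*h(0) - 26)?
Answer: -364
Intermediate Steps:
h(M) = M/2
14*(3*h(0) - 26) = 14*(3*((1/2)*0) - 26) = 14*(3*0 - 26) = 14*(0 - 26) = 14*(-26) = -364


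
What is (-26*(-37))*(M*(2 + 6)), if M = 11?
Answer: 84656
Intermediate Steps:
(-26*(-37))*(M*(2 + 6)) = (-26*(-37))*(11*(2 + 6)) = 962*(11*8) = 962*88 = 84656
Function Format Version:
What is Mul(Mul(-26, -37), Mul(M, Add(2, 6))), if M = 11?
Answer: 84656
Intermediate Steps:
Mul(Mul(-26, -37), Mul(M, Add(2, 6))) = Mul(Mul(-26, -37), Mul(11, Add(2, 6))) = Mul(962, Mul(11, 8)) = Mul(962, 88) = 84656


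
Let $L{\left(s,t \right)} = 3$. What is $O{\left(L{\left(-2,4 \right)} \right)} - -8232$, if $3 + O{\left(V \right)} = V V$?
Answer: $8238$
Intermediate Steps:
$O{\left(V \right)} = -3 + V^{2}$ ($O{\left(V \right)} = -3 + V V = -3 + V^{2}$)
$O{\left(L{\left(-2,4 \right)} \right)} - -8232 = \left(-3 + 3^{2}\right) - -8232 = \left(-3 + 9\right) + 8232 = 6 + 8232 = 8238$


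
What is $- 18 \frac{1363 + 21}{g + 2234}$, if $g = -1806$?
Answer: $- \frac{6228}{107} \approx -58.206$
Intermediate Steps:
$- 18 \frac{1363 + 21}{g + 2234} = - 18 \frac{1363 + 21}{-1806 + 2234} = - 18 \cdot \frac{1384}{428} = - 18 \cdot 1384 \cdot \frac{1}{428} = \left(-18\right) \frac{346}{107} = - \frac{6228}{107}$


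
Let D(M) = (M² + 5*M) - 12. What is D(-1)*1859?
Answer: -29744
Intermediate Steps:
D(M) = -12 + M² + 5*M
D(-1)*1859 = (-12 + (-1)² + 5*(-1))*1859 = (-12 + 1 - 5)*1859 = -16*1859 = -29744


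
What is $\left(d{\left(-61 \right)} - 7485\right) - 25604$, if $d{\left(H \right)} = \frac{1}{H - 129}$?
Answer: $- \frac{6286911}{190} \approx -33089.0$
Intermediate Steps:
$d{\left(H \right)} = \frac{1}{-129 + H}$
$\left(d{\left(-61 \right)} - 7485\right) - 25604 = \left(\frac{1}{-129 - 61} - 7485\right) - 25604 = \left(\frac{1}{-190} - 7485\right) - 25604 = \left(- \frac{1}{190} - 7485\right) - 25604 = - \frac{1422151}{190} - 25604 = - \frac{6286911}{190}$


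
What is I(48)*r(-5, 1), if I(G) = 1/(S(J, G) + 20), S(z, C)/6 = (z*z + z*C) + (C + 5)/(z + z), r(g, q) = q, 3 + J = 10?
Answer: 7/16469 ≈ 0.00042504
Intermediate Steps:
J = 7 (J = -3 + 10 = 7)
S(z, C) = 6*z**2 + 3*(5 + C)/z + 6*C*z (S(z, C) = 6*((z*z + z*C) + (C + 5)/(z + z)) = 6*((z**2 + C*z) + (5 + C)/((2*z))) = 6*((z**2 + C*z) + (5 + C)*(1/(2*z))) = 6*((z**2 + C*z) + (5 + C)/(2*z)) = 6*(z**2 + C*z + (5 + C)/(2*z)) = 6*z**2 + 3*(5 + C)/z + 6*C*z)
I(G) = 1/(2213/7 + 297*G/7) (I(G) = 1/(3*(5 + G + 2*7**2*(G + 7))/7 + 20) = 1/(3*(1/7)*(5 + G + 2*49*(7 + G)) + 20) = 1/(3*(1/7)*(5 + G + (686 + 98*G)) + 20) = 1/(3*(1/7)*(691 + 99*G) + 20) = 1/((2073/7 + 297*G/7) + 20) = 1/(2213/7 + 297*G/7))
I(48)*r(-5, 1) = (7/(2213 + 297*48))*1 = (7/(2213 + 14256))*1 = (7/16469)*1 = 7/16469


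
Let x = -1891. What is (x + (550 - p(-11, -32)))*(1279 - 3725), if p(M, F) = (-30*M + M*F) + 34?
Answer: 5031422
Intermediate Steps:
p(M, F) = 34 - 30*M + F*M (p(M, F) = (-30*M + F*M) + 34 = 34 - 30*M + F*M)
(x + (550 - p(-11, -32)))*(1279 - 3725) = (-1891 + (550 - (34 - 30*(-11) - 32*(-11))))*(1279 - 3725) = (-1891 + (550 - (34 + 330 + 352)))*(-2446) = (-1891 + (550 - 1*716))*(-2446) = (-1891 + (550 - 716))*(-2446) = (-1891 - 166)*(-2446) = -2057*(-2446) = 5031422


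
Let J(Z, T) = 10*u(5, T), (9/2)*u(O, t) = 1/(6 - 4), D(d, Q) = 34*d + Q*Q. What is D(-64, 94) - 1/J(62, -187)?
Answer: 66591/10 ≈ 6659.1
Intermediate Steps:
D(d, Q) = Q**2 + 34*d (D(d, Q) = 34*d + Q**2 = Q**2 + 34*d)
u(O, t) = 1/9 (u(O, t) = 2/(9*(6 - 4)) = (2/9)/2 = (2/9)*(1/2) = 1/9)
J(Z, T) = 10/9 (J(Z, T) = 10*(1/9) = 10/9)
D(-64, 94) - 1/J(62, -187) = (94**2 + 34*(-64)) - 1/10/9 = (8836 - 2176) - 1*9/10 = 6660 - 9/10 = 66591/10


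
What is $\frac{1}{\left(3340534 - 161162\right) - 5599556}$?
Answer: $- \frac{1}{2420184} \approx -4.1319 \cdot 10^{-7}$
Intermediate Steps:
$\frac{1}{\left(3340534 - 161162\right) - 5599556} = \frac{1}{3179372 - 5599556} = \frac{1}{-2420184} = - \frac{1}{2420184}$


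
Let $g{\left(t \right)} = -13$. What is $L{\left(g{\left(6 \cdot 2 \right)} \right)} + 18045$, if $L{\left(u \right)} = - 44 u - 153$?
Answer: $18464$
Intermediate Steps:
$L{\left(u \right)} = -153 - 44 u$
$L{\left(g{\left(6 \cdot 2 \right)} \right)} + 18045 = \left(-153 - -572\right) + 18045 = \left(-153 + 572\right) + 18045 = 419 + 18045 = 18464$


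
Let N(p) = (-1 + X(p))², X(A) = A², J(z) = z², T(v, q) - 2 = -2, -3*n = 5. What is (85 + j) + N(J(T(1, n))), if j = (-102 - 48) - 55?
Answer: -119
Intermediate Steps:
n = -5/3 (n = -⅓*5 = -5/3 ≈ -1.6667)
T(v, q) = 0 (T(v, q) = 2 - 2 = 0)
j = -205 (j = -150 - 55 = -205)
N(p) = (-1 + p²)²
(85 + j) + N(J(T(1, n))) = (85 - 205) + (-1 + (0²)²)² = -120 + (-1 + 0²)² = -120 + (-1 + 0)² = -120 + (-1)² = -120 + 1 = -119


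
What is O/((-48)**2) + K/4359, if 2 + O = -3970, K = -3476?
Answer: -234469/92992 ≈ -2.5214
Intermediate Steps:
O = -3972 (O = -2 - 3970 = -3972)
O/((-48)**2) + K/4359 = -3972/((-48)**2) - 3476/4359 = -3972/2304 - 3476*1/4359 = -3972*1/2304 - 3476/4359 = -331/192 - 3476/4359 = -234469/92992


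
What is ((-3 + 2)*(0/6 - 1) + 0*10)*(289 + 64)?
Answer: 353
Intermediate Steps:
((-3 + 2)*(0/6 - 1) + 0*10)*(289 + 64) = (-(0*(1/6) - 1) + 0)*353 = (-(0 - 1) + 0)*353 = (-1*(-1) + 0)*353 = (1 + 0)*353 = 1*353 = 353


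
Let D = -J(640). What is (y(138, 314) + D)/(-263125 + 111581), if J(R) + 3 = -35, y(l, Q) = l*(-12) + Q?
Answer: 163/18943 ≈ 0.0086048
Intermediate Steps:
y(l, Q) = Q - 12*l (y(l, Q) = -12*l + Q = Q - 12*l)
J(R) = -38 (J(R) = -3 - 35 = -38)
D = 38 (D = -1*(-38) = 38)
(y(138, 314) + D)/(-263125 + 111581) = ((314 - 12*138) + 38)/(-263125 + 111581) = ((314 - 1656) + 38)/(-151544) = (-1342 + 38)*(-1/151544) = -1304*(-1/151544) = 163/18943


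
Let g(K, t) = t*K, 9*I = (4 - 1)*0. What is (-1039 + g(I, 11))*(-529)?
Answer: 549631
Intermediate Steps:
I = 0 (I = ((4 - 1)*0)/9 = (3*0)/9 = (1/9)*0 = 0)
g(K, t) = K*t
(-1039 + g(I, 11))*(-529) = (-1039 + 0*11)*(-529) = (-1039 + 0)*(-529) = -1039*(-529) = 549631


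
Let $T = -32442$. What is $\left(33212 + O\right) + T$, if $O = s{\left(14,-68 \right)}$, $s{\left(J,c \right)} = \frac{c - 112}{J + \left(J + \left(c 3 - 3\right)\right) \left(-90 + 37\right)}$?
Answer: $\frac{7886930}{10243} \approx 769.98$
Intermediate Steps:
$s{\left(J,c \right)} = \frac{-112 + c}{159 - 159 c - 52 J}$ ($s{\left(J,c \right)} = \frac{-112 + c}{J + \left(J + \left(3 c - 3\right)\right) \left(-53\right)} = \frac{-112 + c}{J + \left(J + \left(-3 + 3 c\right)\right) \left(-53\right)} = \frac{-112 + c}{J + \left(-3 + J + 3 c\right) \left(-53\right)} = \frac{-112 + c}{J - \left(-159 + 53 J + 159 c\right)} = \frac{-112 + c}{159 - 159 c - 52 J}$)
$O = - \frac{180}{10243}$ ($O = \frac{112 - -68}{-159 + 52 \cdot 14 + 159 \left(-68\right)} = \frac{112 + 68}{-159 + 728 - 10812} = \frac{1}{-10243} \cdot 180 = \left(- \frac{1}{10243}\right) 180 = - \frac{180}{10243} \approx -0.017573$)
$\left(33212 + O\right) + T = \left(33212 - \frac{180}{10243}\right) - 32442 = \frac{340190336}{10243} - 32442 = \frac{7886930}{10243}$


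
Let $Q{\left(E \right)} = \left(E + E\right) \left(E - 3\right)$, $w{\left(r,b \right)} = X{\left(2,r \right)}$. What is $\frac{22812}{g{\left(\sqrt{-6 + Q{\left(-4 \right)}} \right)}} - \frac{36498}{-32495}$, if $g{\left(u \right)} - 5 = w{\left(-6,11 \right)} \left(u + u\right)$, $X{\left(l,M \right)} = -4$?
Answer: $- \frac{143619942}{4126865} - \frac{182496 \sqrt{2}}{635} \approx -441.24$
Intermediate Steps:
$w{\left(r,b \right)} = -4$
$Q{\left(E \right)} = 2 E \left(-3 + E\right)$
$g{\left(u \right)} = 5 - 8 u$ ($g{\left(u \right)} = 5 - 4 \left(u + u\right) = 5 - 4 \cdot 2 u = 5 - 8 u$)
$\frac{22812}{g{\left(\sqrt{-6 + Q{\left(-4 \right)}} \right)}} - \frac{36498}{-32495} = \frac{22812}{5 - 8 \sqrt{-6 + 2 \left(-4\right) \left(-3 - 4\right)}} - \frac{36498}{-32495} = \frac{22812}{5 - 8 \sqrt{-6 + 2 \left(-4\right) \left(-7\right)}} - - \frac{36498}{32495} = \frac{22812}{5 - 8 \sqrt{-6 + 56}} + \frac{36498}{32495} = \frac{22812}{5 - 8 \sqrt{50}} + \frac{36498}{32495} = \frac{22812}{5 - 8 \cdot 5 \sqrt{2}} + \frac{36498}{32495} = \frac{22812}{5 - 40 \sqrt{2}} + \frac{36498}{32495} = \frac{36498}{32495} + \frac{22812}{5 - 40 \sqrt{2}}$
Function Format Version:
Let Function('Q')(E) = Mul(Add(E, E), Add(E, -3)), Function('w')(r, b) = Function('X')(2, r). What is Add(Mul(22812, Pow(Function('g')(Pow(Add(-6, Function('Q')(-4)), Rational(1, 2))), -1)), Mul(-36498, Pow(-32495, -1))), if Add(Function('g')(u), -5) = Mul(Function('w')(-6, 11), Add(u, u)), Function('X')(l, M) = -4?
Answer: Add(Rational(-143619942, 4126865), Mul(Rational(-182496, 635), Pow(2, Rational(1, 2)))) ≈ -441.24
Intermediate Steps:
Function('w')(r, b) = -4
Function('Q')(E) = Mul(2, E, Add(-3, E)) (Function('Q')(E) = Mul(Mul(2, E), Add(-3, E)) = Mul(2, E, Add(-3, E)))
Function('g')(u) = Add(5, Mul(-8, u)) (Function('g')(u) = Add(5, Mul(-4, Add(u, u))) = Add(5, Mul(-4, Mul(2, u))) = Add(5, Mul(-8, u)))
Add(Mul(22812, Pow(Function('g')(Pow(Add(-6, Function('Q')(-4)), Rational(1, 2))), -1)), Mul(-36498, Pow(-32495, -1))) = Add(Mul(22812, Pow(Add(5, Mul(-8, Pow(Add(-6, Mul(2, -4, Add(-3, -4))), Rational(1, 2)))), -1)), Mul(-36498, Pow(-32495, -1))) = Add(Mul(22812, Pow(Add(5, Mul(-8, Pow(Add(-6, Mul(2, -4, -7)), Rational(1, 2)))), -1)), Mul(-36498, Rational(-1, 32495))) = Add(Mul(22812, Pow(Add(5, Mul(-8, Pow(Add(-6, 56), Rational(1, 2)))), -1)), Rational(36498, 32495)) = Add(Mul(22812, Pow(Add(5, Mul(-8, Pow(50, Rational(1, 2)))), -1)), Rational(36498, 32495)) = Add(Mul(22812, Pow(Add(5, Mul(-8, Mul(5, Pow(2, Rational(1, 2))))), -1)), Rational(36498, 32495)) = Add(Mul(22812, Pow(Add(5, Mul(-40, Pow(2, Rational(1, 2)))), -1)), Rational(36498, 32495)) = Add(Rational(36498, 32495), Mul(22812, Pow(Add(5, Mul(-40, Pow(2, Rational(1, 2)))), -1)))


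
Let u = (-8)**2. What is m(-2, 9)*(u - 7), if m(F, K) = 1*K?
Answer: 513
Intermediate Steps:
m(F, K) = K
u = 64
m(-2, 9)*(u - 7) = 9*(64 - 7) = 9*57 = 513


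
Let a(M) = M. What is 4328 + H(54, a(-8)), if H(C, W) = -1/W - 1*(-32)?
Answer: 34881/8 ≈ 4360.1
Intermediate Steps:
H(C, W) = 32 - 1/W (H(C, W) = -1/W + 32 = 32 - 1/W)
4328 + H(54, a(-8)) = 4328 + (32 - 1/(-8)) = 4328 + (32 - 1*(-⅛)) = 4328 + (32 + ⅛) = 4328 + 257/8 = 34881/8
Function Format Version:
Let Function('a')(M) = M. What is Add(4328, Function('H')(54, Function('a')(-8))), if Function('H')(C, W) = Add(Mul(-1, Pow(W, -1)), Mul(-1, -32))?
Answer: Rational(34881, 8) ≈ 4360.1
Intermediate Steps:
Function('H')(C, W) = Add(32, Mul(-1, Pow(W, -1))) (Function('H')(C, W) = Add(Mul(-1, Pow(W, -1)), 32) = Add(32, Mul(-1, Pow(W, -1))))
Add(4328, Function('H')(54, Function('a')(-8))) = Add(4328, Add(32, Mul(-1, Pow(-8, -1)))) = Add(4328, Add(32, Mul(-1, Rational(-1, 8)))) = Add(4328, Add(32, Rational(1, 8))) = Add(4328, Rational(257, 8)) = Rational(34881, 8)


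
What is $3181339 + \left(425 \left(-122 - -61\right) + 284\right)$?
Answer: $3155698$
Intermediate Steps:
$3181339 + \left(425 \left(-122 - -61\right) + 284\right) = 3181339 + \left(425 \left(-122 + 61\right) + 284\right) = 3181339 + \left(425 \left(-61\right) + 284\right) = 3181339 + \left(-25925 + 284\right) = 3181339 - 25641 = 3155698$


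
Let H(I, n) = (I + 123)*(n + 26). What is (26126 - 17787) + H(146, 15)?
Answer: 19368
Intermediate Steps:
H(I, n) = (26 + n)*(123 + I) (H(I, n) = (123 + I)*(26 + n) = (26 + n)*(123 + I))
(26126 - 17787) + H(146, 15) = (26126 - 17787) + (3198 + 26*146 + 123*15 + 146*15) = 8339 + (3198 + 3796 + 1845 + 2190) = 8339 + 11029 = 19368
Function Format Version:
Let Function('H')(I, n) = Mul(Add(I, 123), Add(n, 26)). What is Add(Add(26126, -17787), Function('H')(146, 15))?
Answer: 19368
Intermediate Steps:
Function('H')(I, n) = Mul(Add(26, n), Add(123, I)) (Function('H')(I, n) = Mul(Add(123, I), Add(26, n)) = Mul(Add(26, n), Add(123, I)))
Add(Add(26126, -17787), Function('H')(146, 15)) = Add(Add(26126, -17787), Add(3198, Mul(26, 146), Mul(123, 15), Mul(146, 15))) = Add(8339, Add(3198, 3796, 1845, 2190)) = Add(8339, 11029) = 19368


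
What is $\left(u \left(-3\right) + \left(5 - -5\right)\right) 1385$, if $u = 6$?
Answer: $-11080$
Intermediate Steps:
$\left(u \left(-3\right) + \left(5 - -5\right)\right) 1385 = \left(6 \left(-3\right) + \left(5 - -5\right)\right) 1385 = \left(-18 + \left(5 + 5\right)\right) 1385 = \left(-18 + 10\right) 1385 = \left(-8\right) 1385 = -11080$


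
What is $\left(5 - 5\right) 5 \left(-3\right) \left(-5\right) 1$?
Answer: $0$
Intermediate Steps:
$\left(5 - 5\right) 5 \left(-3\right) \left(-5\right) 1 = 0 \cdot 5 \cdot 15 \cdot 1 = 0 \cdot 15 = 0$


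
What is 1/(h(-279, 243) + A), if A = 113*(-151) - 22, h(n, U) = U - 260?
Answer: -1/17102 ≈ -5.8473e-5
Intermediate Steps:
h(n, U) = -260 + U
A = -17085 (A = -17063 - 22 = -17085)
1/(h(-279, 243) + A) = 1/((-260 + 243) - 17085) = 1/(-17 - 17085) = 1/(-17102) = -1/17102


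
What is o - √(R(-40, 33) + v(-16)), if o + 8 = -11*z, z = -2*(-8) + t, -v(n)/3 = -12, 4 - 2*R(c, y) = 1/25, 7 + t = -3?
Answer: -74 - 3*√422/10 ≈ -80.163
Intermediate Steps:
t = -10 (t = -7 - 3 = -10)
R(c, y) = 99/50 (R(c, y) = 2 - ½/25 = 2 - ½*1/25 = 2 - 1/50 = 99/50)
v(n) = 36 (v(n) = -3*(-12) = 36)
z = 6 (z = -2*(-8) - 10 = 16 - 10 = 6)
o = -74 (o = -8 - 11*6 = -8 - 66 = -74)
o - √(R(-40, 33) + v(-16)) = -74 - √(99/50 + 36) = -74 - √(1899/50) = -74 - 3*√422/10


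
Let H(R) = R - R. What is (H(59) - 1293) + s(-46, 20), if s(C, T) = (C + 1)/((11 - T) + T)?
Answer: -14268/11 ≈ -1297.1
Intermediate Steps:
s(C, T) = 1/11 + C/11 (s(C, T) = (1 + C)/11 = (1 + C)*(1/11) = 1/11 + C/11)
H(R) = 0
(H(59) - 1293) + s(-46, 20) = (0 - 1293) + (1/11 + (1/11)*(-46)) = -1293 + (1/11 - 46/11) = -1293 - 45/11 = -14268/11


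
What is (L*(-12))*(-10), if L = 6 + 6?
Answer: 1440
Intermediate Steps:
L = 12
(L*(-12))*(-10) = (12*(-12))*(-10) = -144*(-10) = 1440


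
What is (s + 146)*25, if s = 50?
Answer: 4900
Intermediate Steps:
(s + 146)*25 = (50 + 146)*25 = 196*25 = 4900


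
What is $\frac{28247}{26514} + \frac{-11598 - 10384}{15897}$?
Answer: $- \frac{44596063}{140497686} \approx -0.31741$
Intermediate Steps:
$\frac{28247}{26514} + \frac{-11598 - 10384}{15897} = 28247 \cdot \frac{1}{26514} - \frac{21982}{15897} = \frac{28247}{26514} - \frac{21982}{15897} = - \frac{44596063}{140497686}$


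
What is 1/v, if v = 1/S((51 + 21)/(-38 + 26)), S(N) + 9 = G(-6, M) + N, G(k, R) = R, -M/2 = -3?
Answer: -9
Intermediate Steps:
M = 6 (M = -2*(-3) = 6)
S(N) = -3 + N (S(N) = -9 + (6 + N) = -3 + N)
v = -1/9 (v = 1/(-3 + (51 + 21)/(-38 + 26)) = 1/(-3 + 72/(-12)) = 1/(-3 + 72*(-1/12)) = 1/(-3 - 6) = 1/(-9) = -1/9 ≈ -0.11111)
1/v = 1/(-1/9) = -9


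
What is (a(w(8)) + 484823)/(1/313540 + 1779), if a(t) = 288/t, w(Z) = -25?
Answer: 760038957196/2788938305 ≈ 272.52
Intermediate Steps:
(a(w(8)) + 484823)/(1/313540 + 1779) = (288/(-25) + 484823)/(1/313540 + 1779) = (288*(-1/25) + 484823)/(1/313540 + 1779) = (-288/25 + 484823)/(557787661/313540) = (12120287/25)*(313540/557787661) = 760038957196/2788938305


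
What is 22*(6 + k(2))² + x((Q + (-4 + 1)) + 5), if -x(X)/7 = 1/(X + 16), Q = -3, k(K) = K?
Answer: 21113/15 ≈ 1407.5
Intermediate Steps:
x(X) = -7/(16 + X) (x(X) = -7/(X + 16) = -7/(16 + X))
22*(6 + k(2))² + x((Q + (-4 + 1)) + 5) = 22*(6 + 2)² - 7/(16 + ((-3 + (-4 + 1)) + 5)) = 22*8² - 7/(16 + ((-3 - 3) + 5)) = 22*64 - 7/(16 + (-6 + 5)) = 1408 - 7/(16 - 1) = 1408 - 7/15 = 21113/15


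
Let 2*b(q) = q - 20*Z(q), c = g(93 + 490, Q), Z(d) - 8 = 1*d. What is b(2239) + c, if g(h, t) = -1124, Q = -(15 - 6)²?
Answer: -44949/2 ≈ -22475.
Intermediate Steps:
Q = -81 (Q = -1*9² = -1*81 = -81)
Z(d) = 8 + d (Z(d) = 8 + 1*d = 8 + d)
c = -1124
b(q) = -80 - 19*q/2 (b(q) = (q - 20*(8 + q))/2 = (q + (-160 - 20*q))/2 = (-160 - 19*q)/2 = -80 - 19*q/2)
b(2239) + c = (-80 - 19/2*2239) - 1124 = (-80 - 42541/2) - 1124 = -42701/2 - 1124 = -44949/2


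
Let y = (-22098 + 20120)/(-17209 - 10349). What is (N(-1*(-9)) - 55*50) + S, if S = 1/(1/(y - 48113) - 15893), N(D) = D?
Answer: -28879815814023371/10536233181713 ≈ -2741.0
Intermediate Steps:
y = 989/13779 (y = -1978/(-27558) = -1978*(-1/27558) = 989/13779 ≈ 0.071776)
S = -662948038/10536233181713 (S = 1/(1/(989/13779 - 48113) - 15893) = 1/(1/(-662948038/13779) - 15893) = 1/(-13779/662948038 - 15893) = 1/(-10536233181713/662948038) = -662948038/10536233181713 ≈ -6.2921e-5)
(N(-1*(-9)) - 55*50) + S = (-1*(-9) - 55*50) - 662948038/10536233181713 = (9 - 2750) - 662948038/10536233181713 = -2741 - 662948038/10536233181713 = -28879815814023371/10536233181713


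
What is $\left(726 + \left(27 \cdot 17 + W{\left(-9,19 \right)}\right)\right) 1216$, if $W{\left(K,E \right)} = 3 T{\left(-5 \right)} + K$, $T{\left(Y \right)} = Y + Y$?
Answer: $1393536$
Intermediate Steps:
$T{\left(Y \right)} = 2 Y$
$W{\left(K,E \right)} = -30 + K$ ($W{\left(K,E \right)} = 3 \cdot 2 \left(-5\right) + K = 3 \left(-10\right) + K = -30 + K$)
$\left(726 + \left(27 \cdot 17 + W{\left(-9,19 \right)}\right)\right) 1216 = \left(726 + \left(27 \cdot 17 - 39\right)\right) 1216 = \left(726 + \left(459 - 39\right)\right) 1216 = \left(726 + 420\right) 1216 = 1146 \cdot 1216 = 1393536$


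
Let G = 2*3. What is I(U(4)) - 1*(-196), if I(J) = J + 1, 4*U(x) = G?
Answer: 397/2 ≈ 198.50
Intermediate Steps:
G = 6
U(x) = 3/2 (U(x) = (¼)*6 = 3/2)
I(J) = 1 + J
I(U(4)) - 1*(-196) = (1 + 3/2) - 1*(-196) = 5/2 + 196 = 397/2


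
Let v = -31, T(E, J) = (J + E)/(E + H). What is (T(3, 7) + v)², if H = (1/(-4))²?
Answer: 1846881/2401 ≈ 769.21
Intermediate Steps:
H = 1/16 (H = (-¼)² = 1/16 ≈ 0.062500)
T(E, J) = (E + J)/(1/16 + E) (T(E, J) = (J + E)/(E + 1/16) = (E + J)/(1/16 + E))
(T(3, 7) + v)² = (16*(3 + 7)/(1 + 16*3) - 31)² = (16*10/(1 + 48) - 31)² = (16*10/49 - 31)² = (16*(1/49)*10 - 31)² = (160/49 - 31)² = (-1359/49)² = 1846881/2401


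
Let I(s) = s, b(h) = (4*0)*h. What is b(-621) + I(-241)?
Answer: -241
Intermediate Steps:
b(h) = 0 (b(h) = 0*h = 0)
b(-621) + I(-241) = 0 - 241 = -241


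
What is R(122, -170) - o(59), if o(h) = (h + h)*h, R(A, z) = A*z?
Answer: -27702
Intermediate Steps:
o(h) = 2*h**2 (o(h) = (2*h)*h = 2*h**2)
R(122, -170) - o(59) = 122*(-170) - 2*59**2 = -20740 - 2*3481 = -20740 - 1*6962 = -20740 - 6962 = -27702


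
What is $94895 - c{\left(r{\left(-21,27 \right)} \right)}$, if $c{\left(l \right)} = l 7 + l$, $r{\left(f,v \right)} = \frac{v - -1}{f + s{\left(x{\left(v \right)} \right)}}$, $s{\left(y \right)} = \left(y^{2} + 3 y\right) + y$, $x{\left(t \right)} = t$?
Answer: $\frac{4839631}{51} \approx 94895.0$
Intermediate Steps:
$s{\left(y \right)} = y^{2} + 4 y$
$r{\left(f,v \right)} = \frac{1 + v}{f + v \left(4 + v\right)}$ ($r{\left(f,v \right)} = \frac{v - -1}{f + v \left(4 + v\right)} = \frac{v + \left(-11 + 12\right)}{f + v \left(4 + v\right)} = \frac{v + 1}{f + v \left(4 + v\right)} = \frac{1 + v}{f + v \left(4 + v\right)}$)
$c{\left(l \right)} = 8 l$ ($c{\left(l \right)} = 7 l + l = 8 l$)
$94895 - c{\left(r{\left(-21,27 \right)} \right)} = 94895 - 8 \frac{1 + 27}{-21 + 27 \left(4 + 27\right)} = 94895 - 8 \frac{1}{-21 + 27 \cdot 31} \cdot 28 = 94895 - 8 \frac{1}{-21 + 837} \cdot 28 = 94895 - 8 \cdot \frac{1}{816} \cdot 28 = 94895 - 8 \cdot \frac{7}{204} = 94895 - \frac{14}{51} = \frac{4839631}{51}$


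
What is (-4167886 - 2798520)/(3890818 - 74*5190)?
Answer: -3483203/1753379 ≈ -1.9866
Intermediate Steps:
(-4167886 - 2798520)/(3890818 - 74*5190) = -6966406/(3890818 - 384060) = -6966406/3506758 = -6966406*1/3506758 = -3483203/1753379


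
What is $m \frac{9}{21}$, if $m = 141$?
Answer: $\frac{423}{7} \approx 60.429$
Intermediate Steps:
$m \frac{9}{21} = 141 \cdot \frac{9}{21} = 141 \cdot 9 \cdot \frac{1}{21} = 141 \cdot \frac{3}{7} = \frac{423}{7}$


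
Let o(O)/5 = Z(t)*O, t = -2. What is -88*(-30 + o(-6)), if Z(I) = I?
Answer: -2640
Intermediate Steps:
o(O) = -10*O (o(O) = 5*(-2*O) = -10*O)
-88*(-30 + o(-6)) = -88*(-30 - 10*(-6)) = -88*(-30 + 60) = -88*30 = -2640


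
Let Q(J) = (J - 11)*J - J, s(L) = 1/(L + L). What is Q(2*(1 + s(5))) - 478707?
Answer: -11968214/25 ≈ -4.7873e+5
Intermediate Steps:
s(L) = 1/(2*L)
Q(J) = -J + J*(-11 + J) (Q(J) = (-11 + J)*J - J = J*(-11 + J) - J = -J + J*(-11 + J))
Q(2*(1 + s(5))) - 478707 = (2*(1 + (½)/5))*(-12 + 2*(1 + (½)/5)) - 478707 = (2*(1 + (½)*(⅕)))*(-12 + 2*(1 + (½)*(⅕))) - 478707 = (2*(1 + ⅒))*(-12 + 2*(1 + ⅒)) - 478707 = (2*(11/10))*(-12 + 2*(11/10)) - 478707 = 11*(-12 + 11/5)/5 - 478707 = (11/5)*(-49/5) - 478707 = -539/25 - 478707 = -11968214/25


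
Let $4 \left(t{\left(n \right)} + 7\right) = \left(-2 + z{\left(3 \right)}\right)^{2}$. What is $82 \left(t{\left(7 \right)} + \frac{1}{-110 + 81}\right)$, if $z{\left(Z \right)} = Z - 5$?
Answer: $- \frac{7216}{29} \approx -248.83$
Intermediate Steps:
$z{\left(Z \right)} = -5 + Z$
$t{\left(n \right)} = -3$ ($t{\left(n \right)} = -7 + \frac{\left(-2 + \left(-5 + 3\right)\right)^{2}}{4} = -7 + \frac{\left(-2 - 2\right)^{2}}{4} = -7 + \frac{\left(-4\right)^{2}}{4} = -7 + \frac{1}{4} \cdot 16 = -7 + 4 = -3$)
$82 \left(t{\left(7 \right)} + \frac{1}{-110 + 81}\right) = 82 \left(-3 + \frac{1}{-110 + 81}\right) = 82 \left(-3 + \frac{1}{-29}\right) = 82 \left(-3 - \frac{1}{29}\right) = 82 \left(- \frac{88}{29}\right) = - \frac{7216}{29}$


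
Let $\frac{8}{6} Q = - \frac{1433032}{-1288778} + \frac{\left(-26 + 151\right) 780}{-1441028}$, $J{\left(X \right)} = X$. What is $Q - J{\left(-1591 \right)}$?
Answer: $\frac{1478102172468383}{928582591892} \approx 1591.8$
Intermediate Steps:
$Q = \frac{727268768211}{928582591892}$ ($Q = \frac{3 \left(- \frac{1433032}{-1288778} + \frac{\left(-26 + 151\right) 780}{-1441028}\right)}{4} = \frac{3 \left(\left(-1433032\right) \left(- \frac{1}{1288778}\right) + 125 \cdot 780 \left(- \frac{1}{1441028}\right)\right)}{4} = \frac{3 \left(\frac{716516}{644389} + 97500 \left(- \frac{1}{1441028}\right)\right)}{4} = \frac{3 \left(\frac{716516}{644389} - \frac{24375}{360257}\right)}{4} = \frac{3}{4} \cdot \frac{242422922737}{232145647973} = \frac{727268768211}{928582591892} \approx 0.7832$)
$Q - J{\left(-1591 \right)} = \frac{727268768211}{928582591892} - -1591 = \frac{727268768211}{928582591892} + 1591 = \frac{1478102172468383}{928582591892}$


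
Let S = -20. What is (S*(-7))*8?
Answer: 1120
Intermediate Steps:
(S*(-7))*8 = -20*(-7)*8 = 140*8 = 1120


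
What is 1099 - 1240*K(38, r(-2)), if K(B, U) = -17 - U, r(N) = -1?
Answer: 20939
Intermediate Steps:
1099 - 1240*K(38, r(-2)) = 1099 - 1240*(-17 - 1*(-1)) = 1099 - 1240*(-17 + 1) = 1099 - 1240*(-16) = 1099 + 19840 = 20939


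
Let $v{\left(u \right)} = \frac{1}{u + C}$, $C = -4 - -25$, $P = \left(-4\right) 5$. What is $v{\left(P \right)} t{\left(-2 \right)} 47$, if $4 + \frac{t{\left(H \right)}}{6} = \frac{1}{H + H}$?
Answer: $- \frac{2397}{2} \approx -1198.5$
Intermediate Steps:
$t{\left(H \right)} = -24 + \frac{3}{H}$ ($t{\left(H \right)} = -24 + \frac{6}{H + H} = -24 + \frac{6}{2 H} = -24 + 6 \frac{1}{2 H} = -24 + \frac{3}{H}$)
$P = -20$
$C = 21$ ($C = -4 + 25 = 21$)
$v{\left(u \right)} = \frac{1}{21 + u}$ ($v{\left(u \right)} = \frac{1}{u + 21} = \frac{1}{21 + u}$)
$v{\left(P \right)} t{\left(-2 \right)} 47 = \frac{-24 + \frac{3}{-2}}{21 - 20} \cdot 47 = \frac{-24 + 3 \left(- \frac{1}{2}\right)}{1} \cdot 47 = 1 \left(-24 - \frac{3}{2}\right) 47 = 1 \left(- \frac{51}{2}\right) 47 = \left(- \frac{51}{2}\right) 47 = - \frac{2397}{2}$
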